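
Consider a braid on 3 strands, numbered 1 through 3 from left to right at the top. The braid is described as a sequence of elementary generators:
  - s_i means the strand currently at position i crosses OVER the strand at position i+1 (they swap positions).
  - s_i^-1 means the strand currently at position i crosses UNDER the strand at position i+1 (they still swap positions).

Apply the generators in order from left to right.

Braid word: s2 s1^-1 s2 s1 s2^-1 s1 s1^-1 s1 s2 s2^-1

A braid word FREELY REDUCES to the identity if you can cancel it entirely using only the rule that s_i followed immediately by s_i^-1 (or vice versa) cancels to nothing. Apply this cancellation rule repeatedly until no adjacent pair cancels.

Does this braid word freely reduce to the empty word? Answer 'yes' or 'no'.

Answer: no

Derivation:
Gen 1 (s2): push. Stack: [s2]
Gen 2 (s1^-1): push. Stack: [s2 s1^-1]
Gen 3 (s2): push. Stack: [s2 s1^-1 s2]
Gen 4 (s1): push. Stack: [s2 s1^-1 s2 s1]
Gen 5 (s2^-1): push. Stack: [s2 s1^-1 s2 s1 s2^-1]
Gen 6 (s1): push. Stack: [s2 s1^-1 s2 s1 s2^-1 s1]
Gen 7 (s1^-1): cancels prior s1. Stack: [s2 s1^-1 s2 s1 s2^-1]
Gen 8 (s1): push. Stack: [s2 s1^-1 s2 s1 s2^-1 s1]
Gen 9 (s2): push. Stack: [s2 s1^-1 s2 s1 s2^-1 s1 s2]
Gen 10 (s2^-1): cancels prior s2. Stack: [s2 s1^-1 s2 s1 s2^-1 s1]
Reduced word: s2 s1^-1 s2 s1 s2^-1 s1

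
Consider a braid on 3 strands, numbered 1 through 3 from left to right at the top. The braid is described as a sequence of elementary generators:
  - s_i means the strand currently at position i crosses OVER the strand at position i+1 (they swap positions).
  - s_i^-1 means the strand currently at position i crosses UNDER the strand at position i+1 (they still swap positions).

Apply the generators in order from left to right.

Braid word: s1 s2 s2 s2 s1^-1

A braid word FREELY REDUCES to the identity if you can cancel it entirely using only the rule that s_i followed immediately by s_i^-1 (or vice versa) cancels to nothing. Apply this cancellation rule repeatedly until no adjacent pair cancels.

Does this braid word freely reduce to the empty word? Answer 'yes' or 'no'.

Gen 1 (s1): push. Stack: [s1]
Gen 2 (s2): push. Stack: [s1 s2]
Gen 3 (s2): push. Stack: [s1 s2 s2]
Gen 4 (s2): push. Stack: [s1 s2 s2 s2]
Gen 5 (s1^-1): push. Stack: [s1 s2 s2 s2 s1^-1]
Reduced word: s1 s2 s2 s2 s1^-1

Answer: no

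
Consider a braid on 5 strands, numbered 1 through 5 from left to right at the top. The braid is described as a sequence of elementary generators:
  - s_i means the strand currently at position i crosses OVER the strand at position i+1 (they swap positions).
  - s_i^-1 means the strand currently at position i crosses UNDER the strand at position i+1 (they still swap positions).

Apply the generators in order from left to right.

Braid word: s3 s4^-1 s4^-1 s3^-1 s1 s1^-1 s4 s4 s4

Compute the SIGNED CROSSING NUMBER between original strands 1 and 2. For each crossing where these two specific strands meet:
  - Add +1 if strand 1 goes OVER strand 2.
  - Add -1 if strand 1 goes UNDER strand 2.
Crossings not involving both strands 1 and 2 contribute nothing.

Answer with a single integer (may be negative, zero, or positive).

Answer: 2

Derivation:
Gen 1: crossing 3x4. Both 1&2? no. Sum: 0
Gen 2: crossing 3x5. Both 1&2? no. Sum: 0
Gen 3: crossing 5x3. Both 1&2? no. Sum: 0
Gen 4: crossing 4x3. Both 1&2? no. Sum: 0
Gen 5: 1 over 2. Both 1&2? yes. Contrib: +1. Sum: 1
Gen 6: 2 under 1. Both 1&2? yes. Contrib: +1. Sum: 2
Gen 7: crossing 4x5. Both 1&2? no. Sum: 2
Gen 8: crossing 5x4. Both 1&2? no. Sum: 2
Gen 9: crossing 4x5. Both 1&2? no. Sum: 2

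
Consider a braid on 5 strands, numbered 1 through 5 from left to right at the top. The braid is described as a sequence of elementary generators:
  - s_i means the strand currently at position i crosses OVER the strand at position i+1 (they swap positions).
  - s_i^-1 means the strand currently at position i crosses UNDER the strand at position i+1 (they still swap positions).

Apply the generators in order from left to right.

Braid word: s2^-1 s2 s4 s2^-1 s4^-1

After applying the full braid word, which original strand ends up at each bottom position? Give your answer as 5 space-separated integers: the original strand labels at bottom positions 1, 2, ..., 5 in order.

Answer: 1 3 2 4 5

Derivation:
Gen 1 (s2^-1): strand 2 crosses under strand 3. Perm now: [1 3 2 4 5]
Gen 2 (s2): strand 3 crosses over strand 2. Perm now: [1 2 3 4 5]
Gen 3 (s4): strand 4 crosses over strand 5. Perm now: [1 2 3 5 4]
Gen 4 (s2^-1): strand 2 crosses under strand 3. Perm now: [1 3 2 5 4]
Gen 5 (s4^-1): strand 5 crosses under strand 4. Perm now: [1 3 2 4 5]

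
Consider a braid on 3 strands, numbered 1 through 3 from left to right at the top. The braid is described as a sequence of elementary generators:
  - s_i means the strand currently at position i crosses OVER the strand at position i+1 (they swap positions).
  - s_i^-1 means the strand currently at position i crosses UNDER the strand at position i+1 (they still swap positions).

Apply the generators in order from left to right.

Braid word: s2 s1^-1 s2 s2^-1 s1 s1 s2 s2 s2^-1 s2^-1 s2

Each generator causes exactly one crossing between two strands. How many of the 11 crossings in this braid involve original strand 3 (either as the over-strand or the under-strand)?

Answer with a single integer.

Gen 1: crossing 2x3. Involves strand 3? yes. Count so far: 1
Gen 2: crossing 1x3. Involves strand 3? yes. Count so far: 2
Gen 3: crossing 1x2. Involves strand 3? no. Count so far: 2
Gen 4: crossing 2x1. Involves strand 3? no. Count so far: 2
Gen 5: crossing 3x1. Involves strand 3? yes. Count so far: 3
Gen 6: crossing 1x3. Involves strand 3? yes. Count so far: 4
Gen 7: crossing 1x2. Involves strand 3? no. Count so far: 4
Gen 8: crossing 2x1. Involves strand 3? no. Count so far: 4
Gen 9: crossing 1x2. Involves strand 3? no. Count so far: 4
Gen 10: crossing 2x1. Involves strand 3? no. Count so far: 4
Gen 11: crossing 1x2. Involves strand 3? no. Count so far: 4

Answer: 4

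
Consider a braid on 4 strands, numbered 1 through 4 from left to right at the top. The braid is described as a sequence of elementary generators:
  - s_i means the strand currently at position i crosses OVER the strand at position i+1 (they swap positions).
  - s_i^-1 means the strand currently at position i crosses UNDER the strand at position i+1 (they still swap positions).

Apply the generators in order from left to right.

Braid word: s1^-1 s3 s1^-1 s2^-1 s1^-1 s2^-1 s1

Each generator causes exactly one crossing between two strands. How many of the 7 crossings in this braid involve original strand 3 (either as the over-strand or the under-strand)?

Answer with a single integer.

Gen 1: crossing 1x2. Involves strand 3? no. Count so far: 0
Gen 2: crossing 3x4. Involves strand 3? yes. Count so far: 1
Gen 3: crossing 2x1. Involves strand 3? no. Count so far: 1
Gen 4: crossing 2x4. Involves strand 3? no. Count so far: 1
Gen 5: crossing 1x4. Involves strand 3? no. Count so far: 1
Gen 6: crossing 1x2. Involves strand 3? no. Count so far: 1
Gen 7: crossing 4x2. Involves strand 3? no. Count so far: 1

Answer: 1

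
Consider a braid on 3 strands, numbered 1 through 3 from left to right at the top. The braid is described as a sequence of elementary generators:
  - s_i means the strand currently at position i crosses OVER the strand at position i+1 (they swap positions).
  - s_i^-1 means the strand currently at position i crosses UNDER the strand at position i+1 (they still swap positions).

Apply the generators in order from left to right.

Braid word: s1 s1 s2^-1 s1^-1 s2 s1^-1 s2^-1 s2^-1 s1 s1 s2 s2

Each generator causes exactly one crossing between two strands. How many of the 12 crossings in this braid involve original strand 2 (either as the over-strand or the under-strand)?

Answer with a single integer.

Gen 1: crossing 1x2. Involves strand 2? yes. Count so far: 1
Gen 2: crossing 2x1. Involves strand 2? yes. Count so far: 2
Gen 3: crossing 2x3. Involves strand 2? yes. Count so far: 3
Gen 4: crossing 1x3. Involves strand 2? no. Count so far: 3
Gen 5: crossing 1x2. Involves strand 2? yes. Count so far: 4
Gen 6: crossing 3x2. Involves strand 2? yes. Count so far: 5
Gen 7: crossing 3x1. Involves strand 2? no. Count so far: 5
Gen 8: crossing 1x3. Involves strand 2? no. Count so far: 5
Gen 9: crossing 2x3. Involves strand 2? yes. Count so far: 6
Gen 10: crossing 3x2. Involves strand 2? yes. Count so far: 7
Gen 11: crossing 3x1. Involves strand 2? no. Count so far: 7
Gen 12: crossing 1x3. Involves strand 2? no. Count so far: 7

Answer: 7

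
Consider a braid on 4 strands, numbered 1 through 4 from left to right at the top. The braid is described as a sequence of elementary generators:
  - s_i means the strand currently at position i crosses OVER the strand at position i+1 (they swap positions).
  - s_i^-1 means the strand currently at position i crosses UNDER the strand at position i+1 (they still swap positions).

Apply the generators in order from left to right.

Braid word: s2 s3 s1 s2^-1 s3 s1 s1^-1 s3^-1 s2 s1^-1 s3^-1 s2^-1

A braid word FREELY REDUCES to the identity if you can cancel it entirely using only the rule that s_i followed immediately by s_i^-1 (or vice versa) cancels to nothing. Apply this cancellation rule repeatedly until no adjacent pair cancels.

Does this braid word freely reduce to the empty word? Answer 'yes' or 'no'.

Answer: yes

Derivation:
Gen 1 (s2): push. Stack: [s2]
Gen 2 (s3): push. Stack: [s2 s3]
Gen 3 (s1): push. Stack: [s2 s3 s1]
Gen 4 (s2^-1): push. Stack: [s2 s3 s1 s2^-1]
Gen 5 (s3): push. Stack: [s2 s3 s1 s2^-1 s3]
Gen 6 (s1): push. Stack: [s2 s3 s1 s2^-1 s3 s1]
Gen 7 (s1^-1): cancels prior s1. Stack: [s2 s3 s1 s2^-1 s3]
Gen 8 (s3^-1): cancels prior s3. Stack: [s2 s3 s1 s2^-1]
Gen 9 (s2): cancels prior s2^-1. Stack: [s2 s3 s1]
Gen 10 (s1^-1): cancels prior s1. Stack: [s2 s3]
Gen 11 (s3^-1): cancels prior s3. Stack: [s2]
Gen 12 (s2^-1): cancels prior s2. Stack: []
Reduced word: (empty)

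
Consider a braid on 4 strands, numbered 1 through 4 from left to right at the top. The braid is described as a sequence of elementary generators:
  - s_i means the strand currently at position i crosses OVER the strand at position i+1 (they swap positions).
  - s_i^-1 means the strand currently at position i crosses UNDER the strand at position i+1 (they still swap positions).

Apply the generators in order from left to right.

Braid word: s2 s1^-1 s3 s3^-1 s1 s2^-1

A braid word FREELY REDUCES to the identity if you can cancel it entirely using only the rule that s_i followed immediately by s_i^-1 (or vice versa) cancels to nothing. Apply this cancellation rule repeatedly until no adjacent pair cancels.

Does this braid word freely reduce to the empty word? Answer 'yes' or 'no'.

Answer: yes

Derivation:
Gen 1 (s2): push. Stack: [s2]
Gen 2 (s1^-1): push. Stack: [s2 s1^-1]
Gen 3 (s3): push. Stack: [s2 s1^-1 s3]
Gen 4 (s3^-1): cancels prior s3. Stack: [s2 s1^-1]
Gen 5 (s1): cancels prior s1^-1. Stack: [s2]
Gen 6 (s2^-1): cancels prior s2. Stack: []
Reduced word: (empty)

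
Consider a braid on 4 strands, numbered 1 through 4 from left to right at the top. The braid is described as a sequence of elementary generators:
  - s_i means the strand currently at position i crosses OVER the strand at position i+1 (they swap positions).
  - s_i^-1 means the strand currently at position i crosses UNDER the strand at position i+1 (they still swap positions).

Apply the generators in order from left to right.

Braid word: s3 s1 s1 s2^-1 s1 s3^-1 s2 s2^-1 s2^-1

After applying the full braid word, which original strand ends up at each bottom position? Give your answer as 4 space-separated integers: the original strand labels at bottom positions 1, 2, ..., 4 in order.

Answer: 4 3 1 2

Derivation:
Gen 1 (s3): strand 3 crosses over strand 4. Perm now: [1 2 4 3]
Gen 2 (s1): strand 1 crosses over strand 2. Perm now: [2 1 4 3]
Gen 3 (s1): strand 2 crosses over strand 1. Perm now: [1 2 4 3]
Gen 4 (s2^-1): strand 2 crosses under strand 4. Perm now: [1 4 2 3]
Gen 5 (s1): strand 1 crosses over strand 4. Perm now: [4 1 2 3]
Gen 6 (s3^-1): strand 2 crosses under strand 3. Perm now: [4 1 3 2]
Gen 7 (s2): strand 1 crosses over strand 3. Perm now: [4 3 1 2]
Gen 8 (s2^-1): strand 3 crosses under strand 1. Perm now: [4 1 3 2]
Gen 9 (s2^-1): strand 1 crosses under strand 3. Perm now: [4 3 1 2]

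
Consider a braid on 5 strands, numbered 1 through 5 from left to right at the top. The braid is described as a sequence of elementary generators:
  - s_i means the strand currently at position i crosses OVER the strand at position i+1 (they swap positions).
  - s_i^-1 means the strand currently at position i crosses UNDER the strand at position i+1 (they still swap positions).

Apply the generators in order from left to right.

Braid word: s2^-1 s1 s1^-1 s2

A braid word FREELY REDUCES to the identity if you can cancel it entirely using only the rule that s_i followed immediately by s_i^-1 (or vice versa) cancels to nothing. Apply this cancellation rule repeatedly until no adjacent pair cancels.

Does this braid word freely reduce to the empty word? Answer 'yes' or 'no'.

Answer: yes

Derivation:
Gen 1 (s2^-1): push. Stack: [s2^-1]
Gen 2 (s1): push. Stack: [s2^-1 s1]
Gen 3 (s1^-1): cancels prior s1. Stack: [s2^-1]
Gen 4 (s2): cancels prior s2^-1. Stack: []
Reduced word: (empty)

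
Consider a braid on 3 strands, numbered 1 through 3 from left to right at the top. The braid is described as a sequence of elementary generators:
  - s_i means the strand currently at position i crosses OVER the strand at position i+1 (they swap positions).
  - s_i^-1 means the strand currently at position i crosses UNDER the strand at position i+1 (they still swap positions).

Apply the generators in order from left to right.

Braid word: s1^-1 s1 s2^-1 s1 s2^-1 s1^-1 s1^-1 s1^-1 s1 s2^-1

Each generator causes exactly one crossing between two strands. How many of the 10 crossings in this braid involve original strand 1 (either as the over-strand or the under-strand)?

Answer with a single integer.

Answer: 5

Derivation:
Gen 1: crossing 1x2. Involves strand 1? yes. Count so far: 1
Gen 2: crossing 2x1. Involves strand 1? yes. Count so far: 2
Gen 3: crossing 2x3. Involves strand 1? no. Count so far: 2
Gen 4: crossing 1x3. Involves strand 1? yes. Count so far: 3
Gen 5: crossing 1x2. Involves strand 1? yes. Count so far: 4
Gen 6: crossing 3x2. Involves strand 1? no. Count so far: 4
Gen 7: crossing 2x3. Involves strand 1? no. Count so far: 4
Gen 8: crossing 3x2. Involves strand 1? no. Count so far: 4
Gen 9: crossing 2x3. Involves strand 1? no. Count so far: 4
Gen 10: crossing 2x1. Involves strand 1? yes. Count so far: 5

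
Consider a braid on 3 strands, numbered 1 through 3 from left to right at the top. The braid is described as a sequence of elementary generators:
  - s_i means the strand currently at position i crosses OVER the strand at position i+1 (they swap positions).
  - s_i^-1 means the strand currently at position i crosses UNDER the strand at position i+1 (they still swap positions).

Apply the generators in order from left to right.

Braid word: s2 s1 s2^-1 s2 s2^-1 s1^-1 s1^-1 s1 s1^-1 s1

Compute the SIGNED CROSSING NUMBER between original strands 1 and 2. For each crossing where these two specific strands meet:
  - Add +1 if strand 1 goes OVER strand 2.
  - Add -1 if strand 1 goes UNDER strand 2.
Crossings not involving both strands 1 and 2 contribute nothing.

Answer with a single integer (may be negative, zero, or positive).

Gen 1: crossing 2x3. Both 1&2? no. Sum: 0
Gen 2: crossing 1x3. Both 1&2? no. Sum: 0
Gen 3: 1 under 2. Both 1&2? yes. Contrib: -1. Sum: -1
Gen 4: 2 over 1. Both 1&2? yes. Contrib: -1. Sum: -2
Gen 5: 1 under 2. Both 1&2? yes. Contrib: -1. Sum: -3
Gen 6: crossing 3x2. Both 1&2? no. Sum: -3
Gen 7: crossing 2x3. Both 1&2? no. Sum: -3
Gen 8: crossing 3x2. Both 1&2? no. Sum: -3
Gen 9: crossing 2x3. Both 1&2? no. Sum: -3
Gen 10: crossing 3x2. Both 1&2? no. Sum: -3

Answer: -3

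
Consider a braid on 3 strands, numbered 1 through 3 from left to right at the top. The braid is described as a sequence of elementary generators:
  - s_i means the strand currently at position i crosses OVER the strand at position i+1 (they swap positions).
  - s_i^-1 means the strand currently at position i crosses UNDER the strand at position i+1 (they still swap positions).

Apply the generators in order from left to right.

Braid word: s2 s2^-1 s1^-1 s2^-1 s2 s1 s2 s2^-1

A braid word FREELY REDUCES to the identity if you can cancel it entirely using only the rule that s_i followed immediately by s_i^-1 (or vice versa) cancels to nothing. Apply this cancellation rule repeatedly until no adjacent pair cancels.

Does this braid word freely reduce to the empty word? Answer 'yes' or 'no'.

Gen 1 (s2): push. Stack: [s2]
Gen 2 (s2^-1): cancels prior s2. Stack: []
Gen 3 (s1^-1): push. Stack: [s1^-1]
Gen 4 (s2^-1): push. Stack: [s1^-1 s2^-1]
Gen 5 (s2): cancels prior s2^-1. Stack: [s1^-1]
Gen 6 (s1): cancels prior s1^-1. Stack: []
Gen 7 (s2): push. Stack: [s2]
Gen 8 (s2^-1): cancels prior s2. Stack: []
Reduced word: (empty)

Answer: yes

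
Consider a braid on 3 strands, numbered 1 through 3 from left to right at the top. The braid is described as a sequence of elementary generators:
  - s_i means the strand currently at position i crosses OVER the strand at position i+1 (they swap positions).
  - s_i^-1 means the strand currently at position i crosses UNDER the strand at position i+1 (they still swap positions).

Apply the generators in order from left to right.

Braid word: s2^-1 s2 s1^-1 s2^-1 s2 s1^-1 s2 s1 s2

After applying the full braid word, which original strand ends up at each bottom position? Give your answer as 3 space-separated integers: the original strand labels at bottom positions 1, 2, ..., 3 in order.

Answer: 3 2 1

Derivation:
Gen 1 (s2^-1): strand 2 crosses under strand 3. Perm now: [1 3 2]
Gen 2 (s2): strand 3 crosses over strand 2. Perm now: [1 2 3]
Gen 3 (s1^-1): strand 1 crosses under strand 2. Perm now: [2 1 3]
Gen 4 (s2^-1): strand 1 crosses under strand 3. Perm now: [2 3 1]
Gen 5 (s2): strand 3 crosses over strand 1. Perm now: [2 1 3]
Gen 6 (s1^-1): strand 2 crosses under strand 1. Perm now: [1 2 3]
Gen 7 (s2): strand 2 crosses over strand 3. Perm now: [1 3 2]
Gen 8 (s1): strand 1 crosses over strand 3. Perm now: [3 1 2]
Gen 9 (s2): strand 1 crosses over strand 2. Perm now: [3 2 1]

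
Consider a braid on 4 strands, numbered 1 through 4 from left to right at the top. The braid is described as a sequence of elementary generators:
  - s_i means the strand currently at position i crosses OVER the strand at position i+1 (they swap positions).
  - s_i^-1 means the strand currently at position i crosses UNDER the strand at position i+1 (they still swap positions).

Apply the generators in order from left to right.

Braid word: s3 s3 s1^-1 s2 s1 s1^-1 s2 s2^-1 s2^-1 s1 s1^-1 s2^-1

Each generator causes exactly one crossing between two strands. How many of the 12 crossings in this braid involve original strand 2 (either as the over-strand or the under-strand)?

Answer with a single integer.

Gen 1: crossing 3x4. Involves strand 2? no. Count so far: 0
Gen 2: crossing 4x3. Involves strand 2? no. Count so far: 0
Gen 3: crossing 1x2. Involves strand 2? yes. Count so far: 1
Gen 4: crossing 1x3. Involves strand 2? no. Count so far: 1
Gen 5: crossing 2x3. Involves strand 2? yes. Count so far: 2
Gen 6: crossing 3x2. Involves strand 2? yes. Count so far: 3
Gen 7: crossing 3x1. Involves strand 2? no. Count so far: 3
Gen 8: crossing 1x3. Involves strand 2? no. Count so far: 3
Gen 9: crossing 3x1. Involves strand 2? no. Count so far: 3
Gen 10: crossing 2x1. Involves strand 2? yes. Count so far: 4
Gen 11: crossing 1x2. Involves strand 2? yes. Count so far: 5
Gen 12: crossing 1x3. Involves strand 2? no. Count so far: 5

Answer: 5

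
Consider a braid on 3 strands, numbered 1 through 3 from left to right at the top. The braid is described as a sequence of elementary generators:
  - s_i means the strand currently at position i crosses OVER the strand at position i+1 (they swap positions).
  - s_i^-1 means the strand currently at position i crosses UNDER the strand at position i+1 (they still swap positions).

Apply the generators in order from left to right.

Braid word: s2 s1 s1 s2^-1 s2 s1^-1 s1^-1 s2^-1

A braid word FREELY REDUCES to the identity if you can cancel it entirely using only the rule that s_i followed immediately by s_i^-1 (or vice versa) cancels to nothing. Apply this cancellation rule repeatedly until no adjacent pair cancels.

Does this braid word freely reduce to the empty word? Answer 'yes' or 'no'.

Answer: yes

Derivation:
Gen 1 (s2): push. Stack: [s2]
Gen 2 (s1): push. Stack: [s2 s1]
Gen 3 (s1): push. Stack: [s2 s1 s1]
Gen 4 (s2^-1): push. Stack: [s2 s1 s1 s2^-1]
Gen 5 (s2): cancels prior s2^-1. Stack: [s2 s1 s1]
Gen 6 (s1^-1): cancels prior s1. Stack: [s2 s1]
Gen 7 (s1^-1): cancels prior s1. Stack: [s2]
Gen 8 (s2^-1): cancels prior s2. Stack: []
Reduced word: (empty)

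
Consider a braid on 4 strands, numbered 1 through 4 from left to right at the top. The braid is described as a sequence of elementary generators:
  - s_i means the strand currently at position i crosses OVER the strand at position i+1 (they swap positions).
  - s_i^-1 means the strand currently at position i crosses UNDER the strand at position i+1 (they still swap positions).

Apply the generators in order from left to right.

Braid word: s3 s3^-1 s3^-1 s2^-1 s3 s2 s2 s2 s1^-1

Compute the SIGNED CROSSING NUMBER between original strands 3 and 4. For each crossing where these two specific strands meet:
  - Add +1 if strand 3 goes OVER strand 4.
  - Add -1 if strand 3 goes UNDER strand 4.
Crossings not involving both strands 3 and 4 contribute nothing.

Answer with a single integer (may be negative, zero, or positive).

Gen 1: 3 over 4. Both 3&4? yes. Contrib: +1. Sum: 1
Gen 2: 4 under 3. Both 3&4? yes. Contrib: +1. Sum: 2
Gen 3: 3 under 4. Both 3&4? yes. Contrib: -1. Sum: 1
Gen 4: crossing 2x4. Both 3&4? no. Sum: 1
Gen 5: crossing 2x3. Both 3&4? no. Sum: 1
Gen 6: 4 over 3. Both 3&4? yes. Contrib: -1. Sum: 0
Gen 7: 3 over 4. Both 3&4? yes. Contrib: +1. Sum: 1
Gen 8: 4 over 3. Both 3&4? yes. Contrib: -1. Sum: 0
Gen 9: crossing 1x3. Both 3&4? no. Sum: 0

Answer: 0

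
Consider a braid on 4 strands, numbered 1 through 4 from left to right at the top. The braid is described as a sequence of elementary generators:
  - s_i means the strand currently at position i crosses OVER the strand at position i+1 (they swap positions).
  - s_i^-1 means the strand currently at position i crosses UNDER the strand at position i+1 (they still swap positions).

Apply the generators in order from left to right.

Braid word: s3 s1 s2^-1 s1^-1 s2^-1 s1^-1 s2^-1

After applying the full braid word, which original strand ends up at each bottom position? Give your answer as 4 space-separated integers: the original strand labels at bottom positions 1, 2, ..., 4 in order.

Answer: 1 2 4 3

Derivation:
Gen 1 (s3): strand 3 crosses over strand 4. Perm now: [1 2 4 3]
Gen 2 (s1): strand 1 crosses over strand 2. Perm now: [2 1 4 3]
Gen 3 (s2^-1): strand 1 crosses under strand 4. Perm now: [2 4 1 3]
Gen 4 (s1^-1): strand 2 crosses under strand 4. Perm now: [4 2 1 3]
Gen 5 (s2^-1): strand 2 crosses under strand 1. Perm now: [4 1 2 3]
Gen 6 (s1^-1): strand 4 crosses under strand 1. Perm now: [1 4 2 3]
Gen 7 (s2^-1): strand 4 crosses under strand 2. Perm now: [1 2 4 3]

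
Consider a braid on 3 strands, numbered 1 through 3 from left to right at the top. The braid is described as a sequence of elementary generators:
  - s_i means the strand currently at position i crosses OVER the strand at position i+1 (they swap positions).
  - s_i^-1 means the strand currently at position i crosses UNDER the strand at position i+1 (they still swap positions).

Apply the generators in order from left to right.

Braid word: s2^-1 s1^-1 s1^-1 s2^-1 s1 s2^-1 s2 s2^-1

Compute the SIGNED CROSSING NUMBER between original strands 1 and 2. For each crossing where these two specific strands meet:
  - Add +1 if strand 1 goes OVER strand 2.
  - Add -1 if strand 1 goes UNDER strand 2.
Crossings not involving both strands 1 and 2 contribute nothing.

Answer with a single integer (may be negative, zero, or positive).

Answer: 1

Derivation:
Gen 1: crossing 2x3. Both 1&2? no. Sum: 0
Gen 2: crossing 1x3. Both 1&2? no. Sum: 0
Gen 3: crossing 3x1. Both 1&2? no. Sum: 0
Gen 4: crossing 3x2. Both 1&2? no. Sum: 0
Gen 5: 1 over 2. Both 1&2? yes. Contrib: +1. Sum: 1
Gen 6: crossing 1x3. Both 1&2? no. Sum: 1
Gen 7: crossing 3x1. Both 1&2? no. Sum: 1
Gen 8: crossing 1x3. Both 1&2? no. Sum: 1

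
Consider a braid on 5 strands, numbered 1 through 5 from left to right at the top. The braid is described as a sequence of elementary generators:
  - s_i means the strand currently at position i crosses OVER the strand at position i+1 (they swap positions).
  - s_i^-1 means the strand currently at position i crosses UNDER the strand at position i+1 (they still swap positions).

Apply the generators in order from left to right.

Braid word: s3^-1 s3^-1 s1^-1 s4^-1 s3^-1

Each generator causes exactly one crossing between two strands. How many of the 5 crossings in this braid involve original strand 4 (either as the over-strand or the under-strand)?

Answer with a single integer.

Answer: 3

Derivation:
Gen 1: crossing 3x4. Involves strand 4? yes. Count so far: 1
Gen 2: crossing 4x3. Involves strand 4? yes. Count so far: 2
Gen 3: crossing 1x2. Involves strand 4? no. Count so far: 2
Gen 4: crossing 4x5. Involves strand 4? yes. Count so far: 3
Gen 5: crossing 3x5. Involves strand 4? no. Count so far: 3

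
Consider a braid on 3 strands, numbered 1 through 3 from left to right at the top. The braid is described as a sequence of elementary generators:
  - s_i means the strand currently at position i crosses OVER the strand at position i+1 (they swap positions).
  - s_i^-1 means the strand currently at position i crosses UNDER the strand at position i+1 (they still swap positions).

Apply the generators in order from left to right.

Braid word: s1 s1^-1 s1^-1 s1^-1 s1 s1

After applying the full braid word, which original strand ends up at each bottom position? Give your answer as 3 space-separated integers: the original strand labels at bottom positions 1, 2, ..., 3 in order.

Answer: 1 2 3

Derivation:
Gen 1 (s1): strand 1 crosses over strand 2. Perm now: [2 1 3]
Gen 2 (s1^-1): strand 2 crosses under strand 1. Perm now: [1 2 3]
Gen 3 (s1^-1): strand 1 crosses under strand 2. Perm now: [2 1 3]
Gen 4 (s1^-1): strand 2 crosses under strand 1. Perm now: [1 2 3]
Gen 5 (s1): strand 1 crosses over strand 2. Perm now: [2 1 3]
Gen 6 (s1): strand 2 crosses over strand 1. Perm now: [1 2 3]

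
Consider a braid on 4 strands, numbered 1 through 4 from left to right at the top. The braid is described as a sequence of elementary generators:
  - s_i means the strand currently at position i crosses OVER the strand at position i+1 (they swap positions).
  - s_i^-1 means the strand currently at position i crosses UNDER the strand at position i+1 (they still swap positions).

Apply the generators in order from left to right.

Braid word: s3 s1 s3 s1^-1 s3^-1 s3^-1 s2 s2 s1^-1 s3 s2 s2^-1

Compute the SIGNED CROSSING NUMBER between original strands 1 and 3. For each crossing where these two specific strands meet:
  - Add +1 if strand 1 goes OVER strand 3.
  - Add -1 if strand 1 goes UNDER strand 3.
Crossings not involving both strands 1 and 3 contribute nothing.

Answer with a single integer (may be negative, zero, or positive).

Gen 1: crossing 3x4. Both 1&3? no. Sum: 0
Gen 2: crossing 1x2. Both 1&3? no. Sum: 0
Gen 3: crossing 4x3. Both 1&3? no. Sum: 0
Gen 4: crossing 2x1. Both 1&3? no. Sum: 0
Gen 5: crossing 3x4. Both 1&3? no. Sum: 0
Gen 6: crossing 4x3. Both 1&3? no. Sum: 0
Gen 7: crossing 2x3. Both 1&3? no. Sum: 0
Gen 8: crossing 3x2. Both 1&3? no. Sum: 0
Gen 9: crossing 1x2. Both 1&3? no. Sum: 0
Gen 10: crossing 3x4. Both 1&3? no. Sum: 0
Gen 11: crossing 1x4. Both 1&3? no. Sum: 0
Gen 12: crossing 4x1. Both 1&3? no. Sum: 0

Answer: 0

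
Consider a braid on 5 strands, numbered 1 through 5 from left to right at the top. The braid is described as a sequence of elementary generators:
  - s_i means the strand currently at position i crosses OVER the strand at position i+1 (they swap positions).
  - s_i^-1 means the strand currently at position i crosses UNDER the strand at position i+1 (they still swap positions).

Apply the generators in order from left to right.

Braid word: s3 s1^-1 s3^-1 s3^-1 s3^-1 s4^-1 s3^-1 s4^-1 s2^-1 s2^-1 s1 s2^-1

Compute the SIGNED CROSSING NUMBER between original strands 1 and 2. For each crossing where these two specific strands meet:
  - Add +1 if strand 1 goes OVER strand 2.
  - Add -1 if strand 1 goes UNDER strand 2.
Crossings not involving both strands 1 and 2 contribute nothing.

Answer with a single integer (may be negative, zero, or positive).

Answer: -2

Derivation:
Gen 1: crossing 3x4. Both 1&2? no. Sum: 0
Gen 2: 1 under 2. Both 1&2? yes. Contrib: -1. Sum: -1
Gen 3: crossing 4x3. Both 1&2? no. Sum: -1
Gen 4: crossing 3x4. Both 1&2? no. Sum: -1
Gen 5: crossing 4x3. Both 1&2? no. Sum: -1
Gen 6: crossing 4x5. Both 1&2? no. Sum: -1
Gen 7: crossing 3x5. Both 1&2? no. Sum: -1
Gen 8: crossing 3x4. Both 1&2? no. Sum: -1
Gen 9: crossing 1x5. Both 1&2? no. Sum: -1
Gen 10: crossing 5x1. Both 1&2? no. Sum: -1
Gen 11: 2 over 1. Both 1&2? yes. Contrib: -1. Sum: -2
Gen 12: crossing 2x5. Both 1&2? no. Sum: -2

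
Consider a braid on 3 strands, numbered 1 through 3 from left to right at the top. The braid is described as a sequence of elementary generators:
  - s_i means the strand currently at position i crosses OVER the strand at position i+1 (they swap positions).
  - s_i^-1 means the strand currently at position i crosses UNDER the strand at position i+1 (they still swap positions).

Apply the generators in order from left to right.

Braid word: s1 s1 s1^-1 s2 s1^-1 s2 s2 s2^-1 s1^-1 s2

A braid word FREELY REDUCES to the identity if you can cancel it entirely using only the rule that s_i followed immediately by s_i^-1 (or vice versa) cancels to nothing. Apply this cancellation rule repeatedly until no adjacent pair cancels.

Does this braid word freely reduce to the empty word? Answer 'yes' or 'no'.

Gen 1 (s1): push. Stack: [s1]
Gen 2 (s1): push. Stack: [s1 s1]
Gen 3 (s1^-1): cancels prior s1. Stack: [s1]
Gen 4 (s2): push. Stack: [s1 s2]
Gen 5 (s1^-1): push. Stack: [s1 s2 s1^-1]
Gen 6 (s2): push. Stack: [s1 s2 s1^-1 s2]
Gen 7 (s2): push. Stack: [s1 s2 s1^-1 s2 s2]
Gen 8 (s2^-1): cancels prior s2. Stack: [s1 s2 s1^-1 s2]
Gen 9 (s1^-1): push. Stack: [s1 s2 s1^-1 s2 s1^-1]
Gen 10 (s2): push. Stack: [s1 s2 s1^-1 s2 s1^-1 s2]
Reduced word: s1 s2 s1^-1 s2 s1^-1 s2

Answer: no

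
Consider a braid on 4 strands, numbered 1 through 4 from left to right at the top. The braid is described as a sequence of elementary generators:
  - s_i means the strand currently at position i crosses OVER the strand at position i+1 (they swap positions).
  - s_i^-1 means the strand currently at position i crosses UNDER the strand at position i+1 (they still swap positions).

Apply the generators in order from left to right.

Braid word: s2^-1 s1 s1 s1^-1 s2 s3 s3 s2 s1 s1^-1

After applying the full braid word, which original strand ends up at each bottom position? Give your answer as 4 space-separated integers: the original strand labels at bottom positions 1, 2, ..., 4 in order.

Answer: 3 1 2 4

Derivation:
Gen 1 (s2^-1): strand 2 crosses under strand 3. Perm now: [1 3 2 4]
Gen 2 (s1): strand 1 crosses over strand 3. Perm now: [3 1 2 4]
Gen 3 (s1): strand 3 crosses over strand 1. Perm now: [1 3 2 4]
Gen 4 (s1^-1): strand 1 crosses under strand 3. Perm now: [3 1 2 4]
Gen 5 (s2): strand 1 crosses over strand 2. Perm now: [3 2 1 4]
Gen 6 (s3): strand 1 crosses over strand 4. Perm now: [3 2 4 1]
Gen 7 (s3): strand 4 crosses over strand 1. Perm now: [3 2 1 4]
Gen 8 (s2): strand 2 crosses over strand 1. Perm now: [3 1 2 4]
Gen 9 (s1): strand 3 crosses over strand 1. Perm now: [1 3 2 4]
Gen 10 (s1^-1): strand 1 crosses under strand 3. Perm now: [3 1 2 4]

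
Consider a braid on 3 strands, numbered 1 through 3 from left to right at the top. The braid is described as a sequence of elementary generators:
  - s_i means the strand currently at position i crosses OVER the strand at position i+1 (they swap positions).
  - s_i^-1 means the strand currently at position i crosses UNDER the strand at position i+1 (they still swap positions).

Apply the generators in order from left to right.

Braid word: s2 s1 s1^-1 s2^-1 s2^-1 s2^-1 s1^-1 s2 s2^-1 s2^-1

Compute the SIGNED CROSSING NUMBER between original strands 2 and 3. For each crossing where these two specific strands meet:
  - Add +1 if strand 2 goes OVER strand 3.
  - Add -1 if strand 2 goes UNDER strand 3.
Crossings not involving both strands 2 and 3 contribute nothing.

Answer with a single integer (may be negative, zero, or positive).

Gen 1: 2 over 3. Both 2&3? yes. Contrib: +1. Sum: 1
Gen 2: crossing 1x3. Both 2&3? no. Sum: 1
Gen 3: crossing 3x1. Both 2&3? no. Sum: 1
Gen 4: 3 under 2. Both 2&3? yes. Contrib: +1. Sum: 2
Gen 5: 2 under 3. Both 2&3? yes. Contrib: -1. Sum: 1
Gen 6: 3 under 2. Both 2&3? yes. Contrib: +1. Sum: 2
Gen 7: crossing 1x2. Both 2&3? no. Sum: 2
Gen 8: crossing 1x3. Both 2&3? no. Sum: 2
Gen 9: crossing 3x1. Both 2&3? no. Sum: 2
Gen 10: crossing 1x3. Both 2&3? no. Sum: 2

Answer: 2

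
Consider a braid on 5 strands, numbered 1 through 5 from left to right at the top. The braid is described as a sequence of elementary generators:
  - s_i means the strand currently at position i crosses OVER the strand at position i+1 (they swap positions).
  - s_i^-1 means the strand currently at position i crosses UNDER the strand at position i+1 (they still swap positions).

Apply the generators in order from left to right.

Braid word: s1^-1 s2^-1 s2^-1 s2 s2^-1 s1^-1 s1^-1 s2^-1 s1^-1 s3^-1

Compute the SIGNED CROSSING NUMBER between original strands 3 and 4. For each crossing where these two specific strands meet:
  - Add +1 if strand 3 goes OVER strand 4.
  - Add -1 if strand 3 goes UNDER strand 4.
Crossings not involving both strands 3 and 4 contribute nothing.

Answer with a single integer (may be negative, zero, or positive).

Answer: 0

Derivation:
Gen 1: crossing 1x2. Both 3&4? no. Sum: 0
Gen 2: crossing 1x3. Both 3&4? no. Sum: 0
Gen 3: crossing 3x1. Both 3&4? no. Sum: 0
Gen 4: crossing 1x3. Both 3&4? no. Sum: 0
Gen 5: crossing 3x1. Both 3&4? no. Sum: 0
Gen 6: crossing 2x1. Both 3&4? no. Sum: 0
Gen 7: crossing 1x2. Both 3&4? no. Sum: 0
Gen 8: crossing 1x3. Both 3&4? no. Sum: 0
Gen 9: crossing 2x3. Both 3&4? no. Sum: 0
Gen 10: crossing 1x4. Both 3&4? no. Sum: 0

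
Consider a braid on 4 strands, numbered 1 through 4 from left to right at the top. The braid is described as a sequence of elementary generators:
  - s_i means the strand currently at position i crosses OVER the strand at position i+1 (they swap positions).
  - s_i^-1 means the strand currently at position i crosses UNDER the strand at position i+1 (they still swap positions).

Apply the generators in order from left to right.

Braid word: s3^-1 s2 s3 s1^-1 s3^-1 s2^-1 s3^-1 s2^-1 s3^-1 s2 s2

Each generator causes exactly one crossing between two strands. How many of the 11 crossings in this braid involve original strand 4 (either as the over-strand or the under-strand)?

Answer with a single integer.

Gen 1: crossing 3x4. Involves strand 4? yes. Count so far: 1
Gen 2: crossing 2x4. Involves strand 4? yes. Count so far: 2
Gen 3: crossing 2x3. Involves strand 4? no. Count so far: 2
Gen 4: crossing 1x4. Involves strand 4? yes. Count so far: 3
Gen 5: crossing 3x2. Involves strand 4? no. Count so far: 3
Gen 6: crossing 1x2. Involves strand 4? no. Count so far: 3
Gen 7: crossing 1x3. Involves strand 4? no. Count so far: 3
Gen 8: crossing 2x3. Involves strand 4? no. Count so far: 3
Gen 9: crossing 2x1. Involves strand 4? no. Count so far: 3
Gen 10: crossing 3x1. Involves strand 4? no. Count so far: 3
Gen 11: crossing 1x3. Involves strand 4? no. Count so far: 3

Answer: 3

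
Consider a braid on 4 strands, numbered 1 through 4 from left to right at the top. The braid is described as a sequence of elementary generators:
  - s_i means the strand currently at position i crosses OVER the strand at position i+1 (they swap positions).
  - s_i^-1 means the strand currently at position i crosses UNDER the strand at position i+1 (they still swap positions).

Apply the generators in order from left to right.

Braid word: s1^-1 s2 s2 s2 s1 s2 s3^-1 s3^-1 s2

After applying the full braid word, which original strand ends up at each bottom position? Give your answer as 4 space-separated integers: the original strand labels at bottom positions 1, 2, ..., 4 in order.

Gen 1 (s1^-1): strand 1 crosses under strand 2. Perm now: [2 1 3 4]
Gen 2 (s2): strand 1 crosses over strand 3. Perm now: [2 3 1 4]
Gen 3 (s2): strand 3 crosses over strand 1. Perm now: [2 1 3 4]
Gen 4 (s2): strand 1 crosses over strand 3. Perm now: [2 3 1 4]
Gen 5 (s1): strand 2 crosses over strand 3. Perm now: [3 2 1 4]
Gen 6 (s2): strand 2 crosses over strand 1. Perm now: [3 1 2 4]
Gen 7 (s3^-1): strand 2 crosses under strand 4. Perm now: [3 1 4 2]
Gen 8 (s3^-1): strand 4 crosses under strand 2. Perm now: [3 1 2 4]
Gen 9 (s2): strand 1 crosses over strand 2. Perm now: [3 2 1 4]

Answer: 3 2 1 4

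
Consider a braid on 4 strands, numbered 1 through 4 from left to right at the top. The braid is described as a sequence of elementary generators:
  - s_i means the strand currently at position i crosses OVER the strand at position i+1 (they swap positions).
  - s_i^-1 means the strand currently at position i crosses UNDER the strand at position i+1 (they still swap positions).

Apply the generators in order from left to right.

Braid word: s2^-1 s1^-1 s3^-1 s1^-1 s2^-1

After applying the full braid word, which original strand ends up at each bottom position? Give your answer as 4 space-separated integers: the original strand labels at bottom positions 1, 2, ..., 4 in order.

Answer: 1 4 3 2

Derivation:
Gen 1 (s2^-1): strand 2 crosses under strand 3. Perm now: [1 3 2 4]
Gen 2 (s1^-1): strand 1 crosses under strand 3. Perm now: [3 1 2 4]
Gen 3 (s3^-1): strand 2 crosses under strand 4. Perm now: [3 1 4 2]
Gen 4 (s1^-1): strand 3 crosses under strand 1. Perm now: [1 3 4 2]
Gen 5 (s2^-1): strand 3 crosses under strand 4. Perm now: [1 4 3 2]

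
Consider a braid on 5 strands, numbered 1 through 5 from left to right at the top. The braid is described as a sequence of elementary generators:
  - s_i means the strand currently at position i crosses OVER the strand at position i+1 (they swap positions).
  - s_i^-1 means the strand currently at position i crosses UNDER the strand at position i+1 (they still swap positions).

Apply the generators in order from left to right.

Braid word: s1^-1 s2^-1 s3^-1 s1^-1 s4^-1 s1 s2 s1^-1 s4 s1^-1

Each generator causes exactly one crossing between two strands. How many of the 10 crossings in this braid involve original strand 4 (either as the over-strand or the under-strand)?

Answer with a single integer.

Gen 1: crossing 1x2. Involves strand 4? no. Count so far: 0
Gen 2: crossing 1x3. Involves strand 4? no. Count so far: 0
Gen 3: crossing 1x4. Involves strand 4? yes. Count so far: 1
Gen 4: crossing 2x3. Involves strand 4? no. Count so far: 1
Gen 5: crossing 1x5. Involves strand 4? no. Count so far: 1
Gen 6: crossing 3x2. Involves strand 4? no. Count so far: 1
Gen 7: crossing 3x4. Involves strand 4? yes. Count so far: 2
Gen 8: crossing 2x4. Involves strand 4? yes. Count so far: 3
Gen 9: crossing 5x1. Involves strand 4? no. Count so far: 3
Gen 10: crossing 4x2. Involves strand 4? yes. Count so far: 4

Answer: 4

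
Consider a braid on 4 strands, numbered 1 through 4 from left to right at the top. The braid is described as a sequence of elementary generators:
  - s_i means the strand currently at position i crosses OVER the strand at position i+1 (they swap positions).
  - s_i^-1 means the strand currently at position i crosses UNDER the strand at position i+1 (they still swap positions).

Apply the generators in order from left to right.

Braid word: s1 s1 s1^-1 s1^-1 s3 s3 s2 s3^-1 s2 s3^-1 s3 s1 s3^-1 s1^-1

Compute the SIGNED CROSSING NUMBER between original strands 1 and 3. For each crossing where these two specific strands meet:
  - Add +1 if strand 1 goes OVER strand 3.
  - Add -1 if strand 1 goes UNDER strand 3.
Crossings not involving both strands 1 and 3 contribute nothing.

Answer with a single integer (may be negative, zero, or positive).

Answer: 0

Derivation:
Gen 1: crossing 1x2. Both 1&3? no. Sum: 0
Gen 2: crossing 2x1. Both 1&3? no. Sum: 0
Gen 3: crossing 1x2. Both 1&3? no. Sum: 0
Gen 4: crossing 2x1. Both 1&3? no. Sum: 0
Gen 5: crossing 3x4. Both 1&3? no. Sum: 0
Gen 6: crossing 4x3. Both 1&3? no. Sum: 0
Gen 7: crossing 2x3. Both 1&3? no. Sum: 0
Gen 8: crossing 2x4. Both 1&3? no. Sum: 0
Gen 9: crossing 3x4. Both 1&3? no. Sum: 0
Gen 10: crossing 3x2. Both 1&3? no. Sum: 0
Gen 11: crossing 2x3. Both 1&3? no. Sum: 0
Gen 12: crossing 1x4. Both 1&3? no. Sum: 0
Gen 13: crossing 3x2. Both 1&3? no. Sum: 0
Gen 14: crossing 4x1. Both 1&3? no. Sum: 0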